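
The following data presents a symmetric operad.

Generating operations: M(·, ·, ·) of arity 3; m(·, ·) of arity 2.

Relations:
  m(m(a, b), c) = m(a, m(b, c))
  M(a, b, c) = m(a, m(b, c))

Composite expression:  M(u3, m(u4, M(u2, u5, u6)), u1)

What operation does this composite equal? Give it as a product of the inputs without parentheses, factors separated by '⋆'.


All parenthesizations of M agree; list the u-inputs left to right.
M(u2, u5, u6) spells out as u2 ⋆ u5 ⋆ u6
m(u4, M(u2, u5, u6)) spells out as u4 ⋆ u2 ⋆ u5 ⋆ u6
M(u3, m(u4, M(u2, u5, u6)), u1) spells out as u3 ⋆ u4 ⋆ u2 ⋆ u5 ⋆ u6 ⋆ u1

u3 ⋆ u4 ⋆ u2 ⋆ u5 ⋆ u6 ⋆ u1


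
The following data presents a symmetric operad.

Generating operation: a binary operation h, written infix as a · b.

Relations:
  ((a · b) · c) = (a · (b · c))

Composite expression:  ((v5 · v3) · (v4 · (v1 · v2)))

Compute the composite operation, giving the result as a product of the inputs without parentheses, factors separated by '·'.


v5 · v3 · v4 · v1 · v2


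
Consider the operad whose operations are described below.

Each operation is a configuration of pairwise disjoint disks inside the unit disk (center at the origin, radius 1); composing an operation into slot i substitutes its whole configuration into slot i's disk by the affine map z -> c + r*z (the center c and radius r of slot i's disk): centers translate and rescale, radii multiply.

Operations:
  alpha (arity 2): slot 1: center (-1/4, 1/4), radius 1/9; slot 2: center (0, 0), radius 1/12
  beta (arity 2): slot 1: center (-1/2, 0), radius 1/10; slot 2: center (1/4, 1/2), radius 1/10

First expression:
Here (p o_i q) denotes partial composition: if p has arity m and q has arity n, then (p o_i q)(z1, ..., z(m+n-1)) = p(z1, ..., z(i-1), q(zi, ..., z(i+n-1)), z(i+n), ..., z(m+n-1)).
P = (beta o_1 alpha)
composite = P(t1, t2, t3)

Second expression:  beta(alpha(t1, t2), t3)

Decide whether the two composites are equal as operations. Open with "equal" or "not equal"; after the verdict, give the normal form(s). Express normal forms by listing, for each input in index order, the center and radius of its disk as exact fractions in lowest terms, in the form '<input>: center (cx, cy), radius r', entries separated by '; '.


The first expression, normalized: t1: center (-21/40, 1/40), radius 1/90; t2: center (-1/2, 0), radius 1/120; t3: center (1/4, 1/2), radius 1/10
The second expression, normalized: t1: center (-21/40, 1/40), radius 1/90; t2: center (-1/2, 0), radius 1/120; t3: center (1/4, 1/2), radius 1/10
Same normal form: equal.

equal; the common form is t1: center (-21/40, 1/40), radius 1/90; t2: center (-1/2, 0), radius 1/120; t3: center (1/4, 1/2), radius 1/10


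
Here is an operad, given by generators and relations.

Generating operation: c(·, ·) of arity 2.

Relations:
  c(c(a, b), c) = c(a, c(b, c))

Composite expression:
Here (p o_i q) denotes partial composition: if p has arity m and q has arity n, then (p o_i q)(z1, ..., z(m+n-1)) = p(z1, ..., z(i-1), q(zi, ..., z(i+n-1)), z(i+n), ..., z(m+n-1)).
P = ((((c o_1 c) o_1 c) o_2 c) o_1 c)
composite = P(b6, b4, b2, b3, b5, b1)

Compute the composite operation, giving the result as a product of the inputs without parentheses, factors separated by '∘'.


The c-tree's shape is irrelevant; the b-reading-order decides.
c(b6, b4) spells out as b6 ∘ b4
c(b2, b3) spells out as b2 ∘ b3
c(c(b6, b4), c(b2, b3)) spells out as b6 ∘ b4 ∘ b2 ∘ b3
c(c(c(b6, b4), c(b2, b3)), b5) spells out as b6 ∘ b4 ∘ b2 ∘ b3 ∘ b5
c(c(c(c(b6, b4), c(b2, b3)), b5), b1) spells out as b6 ∘ b4 ∘ b2 ∘ b3 ∘ b5 ∘ b1

b6 ∘ b4 ∘ b2 ∘ b3 ∘ b5 ∘ b1


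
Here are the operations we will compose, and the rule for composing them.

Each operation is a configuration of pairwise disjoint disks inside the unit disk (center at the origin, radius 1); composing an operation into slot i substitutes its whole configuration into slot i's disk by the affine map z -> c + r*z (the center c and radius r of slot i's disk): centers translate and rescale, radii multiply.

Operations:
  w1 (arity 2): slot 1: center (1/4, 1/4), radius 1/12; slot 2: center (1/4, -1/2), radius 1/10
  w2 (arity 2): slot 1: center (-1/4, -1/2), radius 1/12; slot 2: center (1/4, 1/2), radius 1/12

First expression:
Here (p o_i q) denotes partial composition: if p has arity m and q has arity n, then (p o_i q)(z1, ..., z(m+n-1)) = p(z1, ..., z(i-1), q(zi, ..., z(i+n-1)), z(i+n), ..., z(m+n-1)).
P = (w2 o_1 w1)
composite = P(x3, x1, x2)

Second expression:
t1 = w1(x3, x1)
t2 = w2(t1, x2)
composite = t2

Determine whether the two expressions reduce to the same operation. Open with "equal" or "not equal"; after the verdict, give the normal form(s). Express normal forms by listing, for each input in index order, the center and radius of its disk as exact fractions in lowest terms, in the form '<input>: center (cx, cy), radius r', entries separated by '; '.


Normal form of the first expression: x1: center (-11/48, -13/24), radius 1/120; x2: center (1/4, 1/2), radius 1/12; x3: center (-11/48, -23/48), radius 1/144
Normal form of the second expression: x1: center (-11/48, -13/24), radius 1/120; x2: center (1/4, 1/2), radius 1/12; x3: center (-11/48, -23/48), radius 1/144
Both agree, so they are equal.

equal; the common form is x1: center (-11/48, -13/24), radius 1/120; x2: center (1/4, 1/2), radius 1/12; x3: center (-11/48, -23/48), radius 1/144


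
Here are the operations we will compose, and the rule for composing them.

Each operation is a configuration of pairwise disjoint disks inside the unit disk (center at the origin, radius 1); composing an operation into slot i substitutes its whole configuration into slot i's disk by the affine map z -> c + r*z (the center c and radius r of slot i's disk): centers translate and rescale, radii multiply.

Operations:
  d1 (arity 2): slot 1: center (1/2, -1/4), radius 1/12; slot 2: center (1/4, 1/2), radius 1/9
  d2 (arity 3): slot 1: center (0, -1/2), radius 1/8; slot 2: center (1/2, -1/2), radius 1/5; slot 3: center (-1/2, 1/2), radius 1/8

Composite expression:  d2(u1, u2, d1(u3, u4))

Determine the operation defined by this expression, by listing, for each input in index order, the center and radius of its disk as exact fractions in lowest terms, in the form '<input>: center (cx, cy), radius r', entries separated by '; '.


Below d2, radii multiply path by path; the u-disk centers shift.
input u1: composing its 1 substitution step yields center (0, -1/2), radius 1/8
input u2: composing its 1 substitution step yields center (1/2, -1/2), radius 1/5
input u3: composing its 2 substitution steps yields center (-7/16, 15/32), radius 1/96
input u4: composing its 2 substitution steps yields center (-15/32, 9/16), radius 1/72

u1: center (0, -1/2), radius 1/8; u2: center (1/2, -1/2), radius 1/5; u3: center (-7/16, 15/32), radius 1/96; u4: center (-15/32, 9/16), radius 1/72


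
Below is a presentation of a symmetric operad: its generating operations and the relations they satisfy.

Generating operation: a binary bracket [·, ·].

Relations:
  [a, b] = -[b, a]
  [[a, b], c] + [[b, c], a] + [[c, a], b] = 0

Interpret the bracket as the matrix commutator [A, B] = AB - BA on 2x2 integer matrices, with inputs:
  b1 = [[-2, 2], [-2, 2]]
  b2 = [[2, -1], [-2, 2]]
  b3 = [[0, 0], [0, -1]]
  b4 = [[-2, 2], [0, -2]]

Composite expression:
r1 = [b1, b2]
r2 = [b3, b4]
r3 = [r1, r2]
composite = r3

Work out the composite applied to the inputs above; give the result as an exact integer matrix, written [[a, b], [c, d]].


[[16, -24], [0, -16]]

[b1, b2] = [[-6, 4], [-8, 6]]
[b3, b4] = [[0, 2], [0, 0]]
[[b1, b2], [b3, b4]] = [[16, -24], [0, -16]]


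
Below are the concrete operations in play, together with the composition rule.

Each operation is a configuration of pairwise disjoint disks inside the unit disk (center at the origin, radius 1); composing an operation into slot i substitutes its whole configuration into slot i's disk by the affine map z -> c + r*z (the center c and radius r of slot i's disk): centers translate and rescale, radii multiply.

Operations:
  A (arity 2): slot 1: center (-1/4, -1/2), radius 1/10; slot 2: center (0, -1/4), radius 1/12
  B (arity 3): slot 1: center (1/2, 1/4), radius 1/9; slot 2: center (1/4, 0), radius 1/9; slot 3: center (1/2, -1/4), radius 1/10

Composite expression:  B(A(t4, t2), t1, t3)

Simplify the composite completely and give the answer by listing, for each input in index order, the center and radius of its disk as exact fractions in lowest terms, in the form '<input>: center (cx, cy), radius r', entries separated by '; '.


Affine substitution under B: radii multiply and t-centers shift.
t4 passes through 2 substitutions, ending at center (17/36, 7/36), radius 1/90
t2 passes through 2 substitutions, ending at center (1/2, 2/9), radius 1/108
t1 passes through 1 substitution, ending at center (1/4, 0), radius 1/9
t3 passes through 1 substitution, ending at center (1/2, -1/4), radius 1/10

t1: center (1/4, 0), radius 1/9; t2: center (1/2, 2/9), radius 1/108; t3: center (1/2, -1/4), radius 1/10; t4: center (17/36, 7/36), radius 1/90


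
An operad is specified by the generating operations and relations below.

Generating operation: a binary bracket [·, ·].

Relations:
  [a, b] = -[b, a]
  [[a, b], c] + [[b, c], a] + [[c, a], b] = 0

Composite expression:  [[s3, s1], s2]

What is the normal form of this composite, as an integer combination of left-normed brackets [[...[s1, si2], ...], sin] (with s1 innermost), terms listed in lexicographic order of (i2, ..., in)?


A multilinear Lie element is pinned by s1-initial words (s1 innermost).
Composite bracket: [[s3, s1], s2]
Under [a, b] = ab - ba we get 4 signed associative words (2^2 = 4).
Keep just the words that open with s1:
  word s1s3s2 has sign -1, contributing -[[s1, s3], s2]

-[[s1, s3], s2]


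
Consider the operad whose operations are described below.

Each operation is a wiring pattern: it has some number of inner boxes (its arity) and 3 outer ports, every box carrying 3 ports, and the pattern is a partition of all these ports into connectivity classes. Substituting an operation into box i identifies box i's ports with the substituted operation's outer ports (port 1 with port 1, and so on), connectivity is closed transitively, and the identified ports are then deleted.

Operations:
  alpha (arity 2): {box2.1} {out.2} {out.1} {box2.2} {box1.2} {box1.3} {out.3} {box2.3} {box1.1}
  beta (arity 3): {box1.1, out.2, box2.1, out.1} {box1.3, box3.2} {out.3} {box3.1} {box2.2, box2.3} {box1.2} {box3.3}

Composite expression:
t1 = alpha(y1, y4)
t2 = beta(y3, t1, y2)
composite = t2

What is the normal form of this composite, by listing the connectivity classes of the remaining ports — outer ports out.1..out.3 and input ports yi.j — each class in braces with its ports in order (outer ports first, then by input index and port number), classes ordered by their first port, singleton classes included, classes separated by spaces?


Reachability decides: close wires over beta-identified ports.
composing alpha on (y1, y4), with out.j its own outer ports: {out.1} {out.2} {out.3} {y1.1} {y1.2} {y1.3} {y4.1} {y4.2} {y4.3}
composing beta on (y3, y1, y4, y2), with out.j its own outer ports: {out.1, out.2, y3.1} {out.3} {y1.1} {y1.2} {y1.3} {y2.1} {y2.2, y3.3} {y2.3} {y3.2} {y4.1} {y4.2} {y4.3}

{out.1, out.2, y3.1} {out.3} {y1.1} {y1.2} {y1.3} {y2.1} {y2.2, y3.3} {y2.3} {y3.2} {y4.1} {y4.2} {y4.3}


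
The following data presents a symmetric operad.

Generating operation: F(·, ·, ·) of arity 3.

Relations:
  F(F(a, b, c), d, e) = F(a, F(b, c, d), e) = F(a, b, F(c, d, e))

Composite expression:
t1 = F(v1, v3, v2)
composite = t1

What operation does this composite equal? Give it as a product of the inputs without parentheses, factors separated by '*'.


Key point: F is associative — brackets drop, the v-order remains.
F(v1, v3, v2) linearizes to v1 * v3 * v2

v1 * v3 * v2


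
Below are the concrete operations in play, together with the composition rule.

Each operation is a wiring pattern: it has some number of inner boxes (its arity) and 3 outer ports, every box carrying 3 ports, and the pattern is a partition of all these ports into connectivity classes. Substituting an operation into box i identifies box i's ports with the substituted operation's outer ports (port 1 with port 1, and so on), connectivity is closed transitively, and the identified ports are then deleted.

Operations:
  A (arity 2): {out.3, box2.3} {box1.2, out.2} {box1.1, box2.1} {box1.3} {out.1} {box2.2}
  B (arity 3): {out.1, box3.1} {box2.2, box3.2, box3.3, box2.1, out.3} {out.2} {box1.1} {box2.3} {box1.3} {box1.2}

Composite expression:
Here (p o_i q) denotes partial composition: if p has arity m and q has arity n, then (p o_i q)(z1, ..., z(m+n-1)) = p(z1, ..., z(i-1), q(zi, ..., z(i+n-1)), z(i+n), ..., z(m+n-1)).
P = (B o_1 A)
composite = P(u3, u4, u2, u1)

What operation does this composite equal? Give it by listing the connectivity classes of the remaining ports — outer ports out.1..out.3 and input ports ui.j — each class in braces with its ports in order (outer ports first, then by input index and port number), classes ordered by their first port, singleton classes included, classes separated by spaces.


{out.1, u1.1} {out.2} {out.3, u1.2, u1.3, u2.1, u2.2} {u2.3} {u3.1, u4.1} {u3.2} {u3.3} {u4.2} {u4.3}

Treat the ports identified at B as solder joints: merge, then drop.
A over (u3, u4) gives {out.1} {out.2, u3.2} {out.3, u4.3} {u3.1, u4.1} {u3.3} {u4.2}, out.j being that stage's outer ports
B over (u3, u4, u2, u1) gives {out.1, u1.1} {out.2} {out.3, u1.2, u1.3, u2.1, u2.2} {u2.3} {u3.1, u4.1} {u3.2} {u3.3} {u4.2} {u4.3}, out.j being that stage's outer ports


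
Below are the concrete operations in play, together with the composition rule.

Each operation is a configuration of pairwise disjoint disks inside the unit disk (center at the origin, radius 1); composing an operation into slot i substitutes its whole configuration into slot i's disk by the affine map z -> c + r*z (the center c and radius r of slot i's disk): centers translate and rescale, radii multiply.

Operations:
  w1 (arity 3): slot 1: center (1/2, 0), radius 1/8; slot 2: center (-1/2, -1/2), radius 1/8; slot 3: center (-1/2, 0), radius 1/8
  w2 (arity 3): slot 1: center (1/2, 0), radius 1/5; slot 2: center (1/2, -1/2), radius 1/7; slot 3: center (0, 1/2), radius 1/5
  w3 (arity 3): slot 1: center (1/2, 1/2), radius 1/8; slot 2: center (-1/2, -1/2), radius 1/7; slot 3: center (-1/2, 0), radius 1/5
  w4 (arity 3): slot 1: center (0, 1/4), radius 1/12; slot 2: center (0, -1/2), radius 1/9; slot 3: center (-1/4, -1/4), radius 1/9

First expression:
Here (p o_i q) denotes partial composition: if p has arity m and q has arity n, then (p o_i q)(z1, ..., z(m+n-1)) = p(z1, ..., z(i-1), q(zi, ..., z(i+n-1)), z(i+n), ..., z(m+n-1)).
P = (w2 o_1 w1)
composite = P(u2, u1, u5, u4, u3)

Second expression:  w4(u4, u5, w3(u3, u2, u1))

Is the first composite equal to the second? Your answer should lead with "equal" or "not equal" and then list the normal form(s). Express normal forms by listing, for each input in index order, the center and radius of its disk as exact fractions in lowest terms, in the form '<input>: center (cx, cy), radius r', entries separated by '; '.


not equal; first: u1: center (2/5, -1/10), radius 1/40; u2: center (3/5, 0), radius 1/40; u3: center (0, 1/2), radius 1/5; u4: center (1/2, -1/2), radius 1/7; u5: center (2/5, 0), radius 1/40; second: u1: center (-11/36, -1/4), radius 1/45; u2: center (-11/36, -11/36), radius 1/63; u3: center (-7/36, -7/36), radius 1/72; u4: center (0, 1/4), radius 1/12; u5: center (0, -1/2), radius 1/9

The first expression reduces to u1: center (2/5, -1/10), radius 1/40; u2: center (3/5, 0), radius 1/40; u3: center (0, 1/2), radius 1/5; u4: center (1/2, -1/2), radius 1/7; u5: center (2/5, 0), radius 1/40
The second expression reduces to u1: center (-11/36, -1/4), radius 1/45; u2: center (-11/36, -11/36), radius 1/63; u3: center (-7/36, -7/36), radius 1/72; u4: center (0, 1/4), radius 1/12; u5: center (0, -1/2), radius 1/9
They disagree, so not equal.


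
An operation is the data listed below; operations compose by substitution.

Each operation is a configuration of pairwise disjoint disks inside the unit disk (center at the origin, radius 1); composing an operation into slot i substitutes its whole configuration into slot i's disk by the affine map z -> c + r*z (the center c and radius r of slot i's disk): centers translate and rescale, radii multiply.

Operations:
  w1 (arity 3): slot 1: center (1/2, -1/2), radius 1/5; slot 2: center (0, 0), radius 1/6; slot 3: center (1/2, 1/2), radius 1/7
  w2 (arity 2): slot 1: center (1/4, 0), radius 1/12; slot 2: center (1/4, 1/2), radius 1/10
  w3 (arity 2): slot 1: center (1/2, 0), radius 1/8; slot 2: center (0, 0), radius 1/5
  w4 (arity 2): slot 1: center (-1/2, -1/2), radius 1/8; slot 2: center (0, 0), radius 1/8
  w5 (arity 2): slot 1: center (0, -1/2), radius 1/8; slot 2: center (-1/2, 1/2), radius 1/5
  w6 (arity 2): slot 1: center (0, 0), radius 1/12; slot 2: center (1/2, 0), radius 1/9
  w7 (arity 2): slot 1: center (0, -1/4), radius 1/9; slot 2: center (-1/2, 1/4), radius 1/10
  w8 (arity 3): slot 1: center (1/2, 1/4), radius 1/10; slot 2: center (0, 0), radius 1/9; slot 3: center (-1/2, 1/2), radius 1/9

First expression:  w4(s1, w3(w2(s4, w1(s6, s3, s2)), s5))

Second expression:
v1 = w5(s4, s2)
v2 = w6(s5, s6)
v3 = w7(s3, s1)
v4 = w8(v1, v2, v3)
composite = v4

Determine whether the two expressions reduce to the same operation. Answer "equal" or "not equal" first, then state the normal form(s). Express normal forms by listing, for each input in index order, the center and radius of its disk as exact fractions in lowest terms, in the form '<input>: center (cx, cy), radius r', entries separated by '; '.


not equal; the first gives s1: center (-1/2, -1/2), radius 1/8; s2: center (43/640, 11/1280), radius 1/4480; s3: center (17/256, 1/128), radius 1/3840; s4: center (17/256, 0), radius 1/768; s5: center (0, 0), radius 1/40; s6: center (43/640, 9/1280), radius 1/3200 and the second s1: center (-5/9, 19/36), radius 1/90; s2: center (9/20, 3/10), radius 1/50; s3: center (-1/2, 17/36), radius 1/81; s4: center (1/2, 1/5), radius 1/80; s5: center (0, 0), radius 1/108; s6: center (1/18, 0), radius 1/81

In normal form, the first expression is s1: center (-1/2, -1/2), radius 1/8; s2: center (43/640, 11/1280), radius 1/4480; s3: center (17/256, 1/128), radius 1/3840; s4: center (17/256, 0), radius 1/768; s5: center (0, 0), radius 1/40; s6: center (43/640, 9/1280), radius 1/3200
In normal form, the second expression is s1: center (-5/9, 19/36), radius 1/90; s2: center (9/20, 3/10), radius 1/50; s3: center (-1/2, 17/36), radius 1/81; s4: center (1/2, 1/5), radius 1/80; s5: center (0, 0), radius 1/108; s6: center (1/18, 0), radius 1/81
They disagree, so not equal.


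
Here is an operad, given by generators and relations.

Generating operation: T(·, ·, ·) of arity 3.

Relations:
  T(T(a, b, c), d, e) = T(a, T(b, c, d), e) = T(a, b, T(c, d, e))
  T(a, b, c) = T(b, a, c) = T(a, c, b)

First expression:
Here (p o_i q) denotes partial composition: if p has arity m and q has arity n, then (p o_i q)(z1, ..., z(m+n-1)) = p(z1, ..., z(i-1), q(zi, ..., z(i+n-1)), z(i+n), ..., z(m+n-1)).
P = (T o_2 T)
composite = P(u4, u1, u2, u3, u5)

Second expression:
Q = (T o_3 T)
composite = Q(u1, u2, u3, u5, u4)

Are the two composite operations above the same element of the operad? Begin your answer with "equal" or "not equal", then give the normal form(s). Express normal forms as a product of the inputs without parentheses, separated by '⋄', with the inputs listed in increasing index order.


equal; the common form is u1 ⋄ u2 ⋄ u3 ⋄ u4 ⋄ u5


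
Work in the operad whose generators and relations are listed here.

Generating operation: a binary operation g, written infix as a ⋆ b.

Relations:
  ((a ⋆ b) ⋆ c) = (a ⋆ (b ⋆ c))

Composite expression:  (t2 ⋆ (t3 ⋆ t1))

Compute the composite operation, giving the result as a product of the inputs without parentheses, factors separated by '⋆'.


t2 ⋆ t3 ⋆ t1


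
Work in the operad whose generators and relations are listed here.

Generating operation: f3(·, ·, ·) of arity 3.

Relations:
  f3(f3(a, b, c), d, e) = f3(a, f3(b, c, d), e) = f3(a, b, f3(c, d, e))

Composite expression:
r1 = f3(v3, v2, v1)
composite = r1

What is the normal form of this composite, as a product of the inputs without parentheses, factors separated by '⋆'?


v3 ⋆ v2 ⋆ v1

Every regrouping of f3 is equal, so read the v-inputs in written order.
f3(v3, v2, v1) linearizes to v3 ⋆ v2 ⋆ v1


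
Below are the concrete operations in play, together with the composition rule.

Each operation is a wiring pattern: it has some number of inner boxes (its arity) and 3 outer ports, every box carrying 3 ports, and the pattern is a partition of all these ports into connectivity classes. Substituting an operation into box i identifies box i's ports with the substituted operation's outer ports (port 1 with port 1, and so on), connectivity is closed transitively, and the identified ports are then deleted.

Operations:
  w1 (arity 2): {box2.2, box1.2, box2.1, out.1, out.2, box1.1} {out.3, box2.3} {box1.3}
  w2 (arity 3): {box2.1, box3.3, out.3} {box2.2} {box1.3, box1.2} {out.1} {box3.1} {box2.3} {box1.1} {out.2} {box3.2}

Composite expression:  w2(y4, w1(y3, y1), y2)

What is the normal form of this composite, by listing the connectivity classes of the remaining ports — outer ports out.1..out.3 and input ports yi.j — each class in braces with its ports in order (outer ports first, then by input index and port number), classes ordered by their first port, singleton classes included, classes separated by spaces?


After gluing at w2, chains via deleted ports link the y-ports.
after w1, the pattern on (y3, y1) reads {out.1, out.2, y1.1, y1.2, y3.1, y3.2} {out.3, y1.3} {y3.3} (out.j = its outer ports)
after w2, the pattern on (y4, y3, y1, y2) reads {out.1} {out.2} {out.3, y1.1, y1.2, y2.3, y3.1, y3.2} {y1.3} {y2.1} {y2.2} {y3.3} {y4.1} {y4.2, y4.3} (out.j = its outer ports)

{out.1} {out.2} {out.3, y1.1, y1.2, y2.3, y3.1, y3.2} {y1.3} {y2.1} {y2.2} {y3.3} {y4.1} {y4.2, y4.3}


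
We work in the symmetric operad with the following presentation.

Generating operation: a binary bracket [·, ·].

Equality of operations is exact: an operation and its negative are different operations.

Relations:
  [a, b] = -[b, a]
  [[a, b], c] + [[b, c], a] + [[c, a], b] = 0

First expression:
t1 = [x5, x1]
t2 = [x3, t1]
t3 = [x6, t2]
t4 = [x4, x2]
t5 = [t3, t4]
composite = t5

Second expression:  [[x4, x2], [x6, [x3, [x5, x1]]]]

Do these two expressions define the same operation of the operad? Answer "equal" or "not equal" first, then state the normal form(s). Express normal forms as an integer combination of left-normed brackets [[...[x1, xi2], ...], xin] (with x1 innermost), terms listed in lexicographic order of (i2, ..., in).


not equal: they reduce to [[[[[x1, x5], x3], x6], x2], x4] - [[[[[x1, x5], x3], x6], x4], x2] and -[[[[[x1, x5], x3], x6], x2], x4] + [[[[[x1, x5], x3], x6], x4], x2]

The first composite normalizes to [[[[[x1, x5], x3], x6], x2], x4] - [[[[[x1, x5], x3], x6], x4], x2]
The second composite normalizes to -[[[[[x1, x5], x3], x6], x2], x4] + [[[[[x1, x5], x3], x6], x4], x2]
Distinct normal forms: not equal.


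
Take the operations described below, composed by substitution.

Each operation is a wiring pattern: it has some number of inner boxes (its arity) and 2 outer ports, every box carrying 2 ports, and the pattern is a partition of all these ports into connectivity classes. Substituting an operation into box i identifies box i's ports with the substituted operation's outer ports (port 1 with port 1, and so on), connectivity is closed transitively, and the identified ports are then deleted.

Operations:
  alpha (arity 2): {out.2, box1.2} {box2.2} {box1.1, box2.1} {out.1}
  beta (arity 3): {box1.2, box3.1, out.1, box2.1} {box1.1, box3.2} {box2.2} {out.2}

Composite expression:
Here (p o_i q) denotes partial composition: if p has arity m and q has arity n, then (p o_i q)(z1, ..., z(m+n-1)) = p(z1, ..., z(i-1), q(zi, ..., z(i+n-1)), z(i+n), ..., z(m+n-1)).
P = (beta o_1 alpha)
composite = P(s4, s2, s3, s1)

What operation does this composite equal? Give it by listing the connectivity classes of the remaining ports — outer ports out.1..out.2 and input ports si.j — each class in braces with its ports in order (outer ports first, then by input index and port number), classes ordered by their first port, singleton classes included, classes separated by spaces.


{out.1, s1.1, s3.1, s4.2} {out.2} {s1.2} {s2.1, s4.1} {s2.2} {s3.2}


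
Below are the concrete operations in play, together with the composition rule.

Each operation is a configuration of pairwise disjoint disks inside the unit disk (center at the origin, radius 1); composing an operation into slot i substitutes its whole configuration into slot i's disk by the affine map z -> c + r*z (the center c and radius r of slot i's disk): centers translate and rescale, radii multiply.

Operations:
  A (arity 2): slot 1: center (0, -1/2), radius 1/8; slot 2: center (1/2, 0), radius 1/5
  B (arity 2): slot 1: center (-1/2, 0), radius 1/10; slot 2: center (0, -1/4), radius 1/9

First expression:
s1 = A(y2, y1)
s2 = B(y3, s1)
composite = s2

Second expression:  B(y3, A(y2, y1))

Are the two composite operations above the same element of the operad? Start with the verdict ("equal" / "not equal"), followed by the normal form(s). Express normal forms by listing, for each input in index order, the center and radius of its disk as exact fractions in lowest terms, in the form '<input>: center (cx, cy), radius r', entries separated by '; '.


equal — both sides give y1: center (1/18, -1/4), radius 1/45; y2: center (0, -11/36), radius 1/72; y3: center (-1/2, 0), radius 1/10

Normal form of the first expression: y1: center (1/18, -1/4), radius 1/45; y2: center (0, -11/36), radius 1/72; y3: center (-1/2, 0), radius 1/10
Normal form of the second expression: y1: center (1/18, -1/4), radius 1/45; y2: center (0, -11/36), radius 1/72; y3: center (-1/2, 0), radius 1/10
Same normal form: equal.


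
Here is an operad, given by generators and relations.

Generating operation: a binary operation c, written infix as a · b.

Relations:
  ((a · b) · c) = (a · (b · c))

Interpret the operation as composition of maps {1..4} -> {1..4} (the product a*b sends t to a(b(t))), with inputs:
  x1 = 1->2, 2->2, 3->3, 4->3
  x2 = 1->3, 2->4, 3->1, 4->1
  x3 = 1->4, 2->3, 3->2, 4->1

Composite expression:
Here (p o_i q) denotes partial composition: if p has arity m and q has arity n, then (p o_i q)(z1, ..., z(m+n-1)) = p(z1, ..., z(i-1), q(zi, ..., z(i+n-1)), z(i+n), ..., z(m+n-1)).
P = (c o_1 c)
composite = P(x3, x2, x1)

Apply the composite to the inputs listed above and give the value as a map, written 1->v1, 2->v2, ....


1->1, 2->1, 3->4, 4->4

(x3 · x2) = 1->2, 2->1, 3->4, 4->4
((x3 · x2) · x1) = 1->1, 2->1, 3->4, 4->4


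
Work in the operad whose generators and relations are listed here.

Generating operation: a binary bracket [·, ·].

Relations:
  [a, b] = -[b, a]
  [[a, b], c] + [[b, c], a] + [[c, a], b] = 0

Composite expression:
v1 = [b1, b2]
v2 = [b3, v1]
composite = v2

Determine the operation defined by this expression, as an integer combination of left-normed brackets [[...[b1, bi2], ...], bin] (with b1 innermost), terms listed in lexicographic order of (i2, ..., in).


Expand each bracket as ab - ba; the b1-initial words give the coefficients.
Composite bracket: [b3, [b1, b2]]
Applying ab - ba throughout gives 4 signed words (2^2 = 4).
Words beginning with b1 determine it all:
  b1b2b3 appears with sign -1, giving the term -[[b1, b2], b3]

-[[b1, b2], b3]


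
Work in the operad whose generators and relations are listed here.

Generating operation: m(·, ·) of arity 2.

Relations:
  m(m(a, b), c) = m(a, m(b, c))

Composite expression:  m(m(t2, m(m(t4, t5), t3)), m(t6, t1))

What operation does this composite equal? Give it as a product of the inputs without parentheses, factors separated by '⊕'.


t2 ⊕ t4 ⊕ t5 ⊕ t3 ⊕ t6 ⊕ t1


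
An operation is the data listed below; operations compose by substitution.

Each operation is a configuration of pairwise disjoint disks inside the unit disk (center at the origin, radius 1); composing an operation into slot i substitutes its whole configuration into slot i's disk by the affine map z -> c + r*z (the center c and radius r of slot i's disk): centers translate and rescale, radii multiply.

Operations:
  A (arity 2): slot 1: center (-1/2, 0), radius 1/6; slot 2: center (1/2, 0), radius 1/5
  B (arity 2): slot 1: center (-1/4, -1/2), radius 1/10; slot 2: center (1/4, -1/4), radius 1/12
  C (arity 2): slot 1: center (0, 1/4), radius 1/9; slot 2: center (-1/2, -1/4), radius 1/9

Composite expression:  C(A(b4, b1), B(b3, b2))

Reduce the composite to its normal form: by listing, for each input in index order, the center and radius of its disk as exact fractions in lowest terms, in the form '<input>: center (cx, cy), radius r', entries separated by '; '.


b1: center (1/18, 1/4), radius 1/45; b2: center (-17/36, -5/18), radius 1/108; b3: center (-19/36, -11/36), radius 1/90; b4: center (-1/18, 1/4), radius 1/54

Below C, radii multiply path by path; the b-disk centers shift.
for b4, the 2-step affine chain lands on center (-1/18, 1/4), radius 1/54
for b1, the 2-step affine chain lands on center (1/18, 1/4), radius 1/45
for b3, the 2-step affine chain lands on center (-19/36, -11/36), radius 1/90
for b2, the 2-step affine chain lands on center (-17/36, -5/18), radius 1/108


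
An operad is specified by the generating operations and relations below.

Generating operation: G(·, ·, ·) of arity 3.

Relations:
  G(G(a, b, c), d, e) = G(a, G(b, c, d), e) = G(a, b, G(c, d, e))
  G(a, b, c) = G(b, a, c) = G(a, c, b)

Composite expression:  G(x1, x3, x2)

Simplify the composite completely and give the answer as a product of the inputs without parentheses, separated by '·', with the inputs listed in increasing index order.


x1 · x2 · x3

With G associative and commutative, the x-input set is all that matters.
G(x1, x3, x2) reduces to x1 · x3 · x2
putting the inputs in ascending order: x1 · x2 · x3


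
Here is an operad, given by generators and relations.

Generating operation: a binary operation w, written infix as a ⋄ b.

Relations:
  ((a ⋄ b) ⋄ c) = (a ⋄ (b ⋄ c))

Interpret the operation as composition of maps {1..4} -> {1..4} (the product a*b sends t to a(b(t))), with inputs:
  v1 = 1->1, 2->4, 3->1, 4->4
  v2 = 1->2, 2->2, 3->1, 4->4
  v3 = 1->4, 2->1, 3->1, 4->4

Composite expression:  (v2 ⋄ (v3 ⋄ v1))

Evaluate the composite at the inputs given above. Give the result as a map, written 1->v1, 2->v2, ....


(v3 ⋄ v1) = 1->4, 2->4, 3->4, 4->4
(v2 ⋄ (v3 ⋄ v1)) = 1->4, 2->4, 3->4, 4->4

1->4, 2->4, 3->4, 4->4


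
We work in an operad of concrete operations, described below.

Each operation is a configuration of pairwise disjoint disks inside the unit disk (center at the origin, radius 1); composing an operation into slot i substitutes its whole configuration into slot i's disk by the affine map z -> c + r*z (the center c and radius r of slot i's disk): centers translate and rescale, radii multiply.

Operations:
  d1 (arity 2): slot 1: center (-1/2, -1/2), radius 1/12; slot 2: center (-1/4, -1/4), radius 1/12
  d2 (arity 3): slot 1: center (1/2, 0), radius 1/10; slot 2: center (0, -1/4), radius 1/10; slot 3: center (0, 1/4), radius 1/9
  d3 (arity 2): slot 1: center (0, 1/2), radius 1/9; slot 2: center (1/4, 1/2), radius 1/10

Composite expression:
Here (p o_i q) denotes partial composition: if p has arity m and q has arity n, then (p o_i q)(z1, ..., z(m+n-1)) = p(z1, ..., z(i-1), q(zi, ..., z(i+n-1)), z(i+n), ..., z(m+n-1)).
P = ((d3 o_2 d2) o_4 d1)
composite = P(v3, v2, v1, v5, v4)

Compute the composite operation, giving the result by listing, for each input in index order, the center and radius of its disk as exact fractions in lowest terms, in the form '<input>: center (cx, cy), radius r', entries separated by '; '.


Below d3, radii multiply path by path; the v-disk centers shift.
v3: after 1 affine step, its disk has center (0, 1/2), radius 1/9
v2: after 2 affine steps, its disk has center (3/10, 1/2), radius 1/100
v1: after 2 affine steps, its disk has center (1/4, 19/40), radius 1/100
v5: after 3 affine steps, its disk has center (11/45, 187/360), radius 1/1080
v4: after 3 affine steps, its disk has center (89/360, 47/90), radius 1/1080

v1: center (1/4, 19/40), radius 1/100; v2: center (3/10, 1/2), radius 1/100; v3: center (0, 1/2), radius 1/9; v4: center (89/360, 47/90), radius 1/1080; v5: center (11/45, 187/360), radius 1/1080


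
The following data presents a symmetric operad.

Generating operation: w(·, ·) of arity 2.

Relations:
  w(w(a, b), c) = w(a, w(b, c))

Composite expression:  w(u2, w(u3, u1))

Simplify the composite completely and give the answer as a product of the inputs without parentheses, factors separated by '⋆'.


u2 ⋆ u3 ⋆ u1

Associativity of w dissolves the nesting; only the u-input order survives.
w(u3, u1) reduces to u3 ⋆ u1
w(u2, w(u3, u1)) reduces to u2 ⋆ u3 ⋆ u1


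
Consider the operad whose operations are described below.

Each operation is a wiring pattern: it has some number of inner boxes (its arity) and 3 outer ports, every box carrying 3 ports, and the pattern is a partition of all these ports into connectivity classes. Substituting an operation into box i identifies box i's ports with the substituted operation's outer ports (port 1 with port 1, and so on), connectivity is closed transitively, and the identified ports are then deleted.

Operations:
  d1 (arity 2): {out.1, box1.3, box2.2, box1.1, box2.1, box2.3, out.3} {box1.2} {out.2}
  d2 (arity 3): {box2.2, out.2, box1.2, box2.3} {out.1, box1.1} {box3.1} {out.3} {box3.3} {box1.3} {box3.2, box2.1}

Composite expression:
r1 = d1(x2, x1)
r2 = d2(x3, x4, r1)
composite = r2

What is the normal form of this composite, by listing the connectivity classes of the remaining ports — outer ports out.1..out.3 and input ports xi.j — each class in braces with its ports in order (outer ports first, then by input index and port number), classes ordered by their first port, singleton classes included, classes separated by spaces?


{out.1, x3.1} {out.2, x3.2, x4.2, x4.3} {out.3} {x1.1, x1.2, x1.3, x2.1, x2.3} {x2.2} {x3.3} {x4.1}

Treat the ports identified at d2 as solder joints: merge, then drop.
composing d1 on (x2, x1), with out.j its own outer ports: {out.1, out.3, x1.1, x1.2, x1.3, x2.1, x2.3} {out.2} {x2.2}
composing d2 on (x3, x4, x2, x1), with out.j its own outer ports: {out.1, x3.1} {out.2, x3.2, x4.2, x4.3} {out.3} {x1.1, x1.2, x1.3, x2.1, x2.3} {x2.2} {x3.3} {x4.1}


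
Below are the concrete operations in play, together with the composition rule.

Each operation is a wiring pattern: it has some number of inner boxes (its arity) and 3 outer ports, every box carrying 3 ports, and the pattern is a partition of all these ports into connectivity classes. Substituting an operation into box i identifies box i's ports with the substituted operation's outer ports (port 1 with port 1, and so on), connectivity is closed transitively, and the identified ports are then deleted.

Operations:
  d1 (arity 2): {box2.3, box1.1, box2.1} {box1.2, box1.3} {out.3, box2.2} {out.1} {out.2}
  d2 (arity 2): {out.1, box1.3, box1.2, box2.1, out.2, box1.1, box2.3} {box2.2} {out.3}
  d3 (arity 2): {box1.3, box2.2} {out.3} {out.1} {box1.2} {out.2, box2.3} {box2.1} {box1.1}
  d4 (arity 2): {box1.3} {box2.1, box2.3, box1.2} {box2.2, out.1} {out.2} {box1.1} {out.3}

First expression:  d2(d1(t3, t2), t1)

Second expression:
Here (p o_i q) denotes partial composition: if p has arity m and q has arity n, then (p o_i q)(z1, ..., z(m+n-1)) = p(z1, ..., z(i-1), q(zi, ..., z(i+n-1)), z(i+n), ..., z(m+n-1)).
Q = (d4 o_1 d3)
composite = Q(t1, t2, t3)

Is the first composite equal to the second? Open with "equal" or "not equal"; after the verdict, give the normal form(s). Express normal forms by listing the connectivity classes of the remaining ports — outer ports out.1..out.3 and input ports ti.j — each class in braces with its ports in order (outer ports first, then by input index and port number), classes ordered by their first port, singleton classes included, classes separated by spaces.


The first expression, normalized: {out.1, out.2, t1.1, t1.3, t2.2} {out.3} {t1.2} {t2.1, t2.3, t3.1} {t3.2, t3.3}
The second expression, normalized: {out.1, t3.2} {out.2} {out.3} {t1.1} {t1.2} {t1.3, t2.2} {t2.1} {t2.3, t3.1, t3.3}
The forms do not match — not equal.

not equal; the first gives {out.1, out.2, t1.1, t1.3, t2.2} {out.3} {t1.2} {t2.1, t2.3, t3.1} {t3.2, t3.3} and the second {out.1, t3.2} {out.2} {out.3} {t1.1} {t1.2} {t1.3, t2.2} {t2.1} {t2.3, t3.1, t3.3}


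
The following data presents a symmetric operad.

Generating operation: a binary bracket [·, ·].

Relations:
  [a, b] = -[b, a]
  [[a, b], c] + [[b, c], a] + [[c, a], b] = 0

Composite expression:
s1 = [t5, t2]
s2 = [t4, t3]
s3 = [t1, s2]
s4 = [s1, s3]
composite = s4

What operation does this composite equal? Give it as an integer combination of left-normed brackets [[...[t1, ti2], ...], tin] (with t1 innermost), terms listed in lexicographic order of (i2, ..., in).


-[[[[t1, t3], t4], t2], t5] + [[[[t1, t3], t4], t5], t2] + [[[[t1, t4], t3], t2], t5] - [[[[t1, t4], t3], t5], t2]

A multilinear Lie element is pinned by t1-initial words (t1 innermost).
Composite bracket: [[t5, t2], [t1, [t4, t3]]]
Each bracket splits as ab - ba, giving 16 signed words (2^4 = 16).
Collect the words opening with t1:
  t1t3t4t2t5 appears with sign -1, giving the term -[[[[t1, t3], t4], t2], t5]
  t1t3t4t5t2 appears with sign +1, giving the term +[[[[t1, t3], t4], t5], t2]
  t1t4t3t2t5 appears with sign +1, giving the term +[[[[t1, t4], t3], t2], t5]
  t1t4t3t5t2 appears with sign -1, giving the term -[[[[t1, t4], t3], t5], t2]


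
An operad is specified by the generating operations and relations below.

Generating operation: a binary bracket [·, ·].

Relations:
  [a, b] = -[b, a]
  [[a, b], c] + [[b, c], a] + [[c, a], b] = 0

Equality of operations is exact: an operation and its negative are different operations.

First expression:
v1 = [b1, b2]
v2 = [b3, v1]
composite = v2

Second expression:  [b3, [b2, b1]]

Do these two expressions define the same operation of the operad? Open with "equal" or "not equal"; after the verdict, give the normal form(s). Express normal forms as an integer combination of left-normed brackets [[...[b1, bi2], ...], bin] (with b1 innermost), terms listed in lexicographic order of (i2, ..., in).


Normal form of the first expression: -[[b1, b2], b3]
Normal form of the second expression: [[b1, b2], b3]
The normal forms differ: not equal.

not equal: they reduce to -[[b1, b2], b3] and [[b1, b2], b3]


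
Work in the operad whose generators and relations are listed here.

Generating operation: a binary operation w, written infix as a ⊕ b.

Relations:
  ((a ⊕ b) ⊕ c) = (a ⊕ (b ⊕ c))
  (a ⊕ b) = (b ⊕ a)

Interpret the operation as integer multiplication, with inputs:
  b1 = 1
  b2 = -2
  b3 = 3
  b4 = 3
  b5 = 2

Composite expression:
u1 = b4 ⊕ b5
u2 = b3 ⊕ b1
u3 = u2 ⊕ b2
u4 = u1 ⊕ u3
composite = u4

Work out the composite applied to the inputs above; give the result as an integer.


-36

(b4 ⊕ b5) = 6
(b3 ⊕ b1) = 3
((b3 ⊕ b1) ⊕ b2) = -6
((b4 ⊕ b5) ⊕ ((b3 ⊕ b1) ⊕ b2)) = -36


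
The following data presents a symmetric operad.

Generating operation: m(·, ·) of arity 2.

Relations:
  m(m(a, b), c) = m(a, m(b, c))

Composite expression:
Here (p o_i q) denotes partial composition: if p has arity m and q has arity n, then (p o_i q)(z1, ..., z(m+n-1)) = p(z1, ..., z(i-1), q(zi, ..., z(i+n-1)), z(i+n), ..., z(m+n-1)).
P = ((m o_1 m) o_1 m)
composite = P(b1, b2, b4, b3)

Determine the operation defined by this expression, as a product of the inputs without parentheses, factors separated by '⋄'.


b1 ⋄ b2 ⋄ b4 ⋄ b3

The m-tree's shape is irrelevant; the b-reading-order decides.
m(b1, b2) reduces to b1 ⋄ b2
m(m(b1, b2), b4) reduces to b1 ⋄ b2 ⋄ b4
m(m(m(b1, b2), b4), b3) reduces to b1 ⋄ b2 ⋄ b4 ⋄ b3
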